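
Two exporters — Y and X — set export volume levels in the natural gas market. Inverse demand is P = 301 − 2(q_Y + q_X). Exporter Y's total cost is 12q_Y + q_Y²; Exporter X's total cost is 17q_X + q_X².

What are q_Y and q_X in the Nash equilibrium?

36.4375, 35.1875

Exporter Y's profit: π = q_Y(301 − 2(q_Y + q_X)) − 12q_Y − q_Y².
∂π/∂q_Y = 289 − 6q_Y − 2q_X = 0, so q_Y = 289/6 − (1/3)q_X.
By the same steps for X: q_X = 142/3 − (1/3)q_Y.
Plugging q_X into Y's best response: q_Y = 289/6 − (1/3)(142/3 − (1/3)q_Y) ⇒ (8/9)q_Y = 583/18, so q_Y = 36.4375.
Then q_X = 142/3 − (1/3)·36.4375 = 35.1875.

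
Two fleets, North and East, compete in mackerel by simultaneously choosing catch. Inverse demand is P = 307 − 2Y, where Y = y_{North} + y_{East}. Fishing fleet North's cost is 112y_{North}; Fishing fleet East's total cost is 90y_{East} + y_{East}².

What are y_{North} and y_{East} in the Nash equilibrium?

Fishing fleet North's profit: π = y_{North}(307 − 2(y_{North} + y_{East})) − 112y_{North}.
∂π/∂y_{North} = 195 − 4y_{North} − 2y_{East} = 0, so y_{North} = 48.75 − 0.5y_{East}.
For East: ∂π/∂y_{East} = 217 − 6y_{East} − 2y_{North} = 0 ⇒ y_{East} = 217/6 − (1/3)y_{North}.
Substituting the second reaction function into the first: y_{North} = 48.75 − 0.5(217/6 − (1/3)y_{North}), which gives (5/6)y_{North} = 92/3 ⇒ y_{North} = 36.8.
Then y_{East} = 217/6 − (1/3)·36.8 = 23.9.

36.8, 23.9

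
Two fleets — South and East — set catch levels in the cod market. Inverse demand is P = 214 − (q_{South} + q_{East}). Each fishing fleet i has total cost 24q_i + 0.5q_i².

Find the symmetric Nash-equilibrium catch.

Fishing fleet South's profit: π = q_{South}(214 − (q_{South} + q_{East})) − 24q_{South} − 0.5q_{South}².
∂π/∂q_{South} = 190 − 3q_{South} − q_{East} = 0, so q_{South} = 190/3 − (1/3)q_{East}.
The game is symmetric, so in equilibrium q_{East} = q_{South}: the reaction function gives (4/3)q_{South} = 190/3, hence q_{South} = 47.5.

47.5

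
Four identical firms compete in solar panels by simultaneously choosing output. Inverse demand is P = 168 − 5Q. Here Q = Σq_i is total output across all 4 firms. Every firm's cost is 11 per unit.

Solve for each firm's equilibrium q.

A representative firm's profit is π_i = q_i(168 − 5Q) − 11q_i, with Q = q_i + Σ_{j≠i} q_j.
First-order condition: 157 − 10q_i − 5Σ_{j≠i} q_j = 0.
In a symmetric equilibrium every firm chooses the same q, so Σ_{j≠i} q_j = 3q. The condition becomes 157 − 25q = 0, giving q = 157/25 = 6.28.

6.28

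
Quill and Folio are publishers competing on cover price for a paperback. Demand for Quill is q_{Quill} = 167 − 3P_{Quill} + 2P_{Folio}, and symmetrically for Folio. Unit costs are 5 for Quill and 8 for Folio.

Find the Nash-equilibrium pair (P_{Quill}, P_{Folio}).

Quill's profit: π = (P_{Quill} − 5)(167 − 3P_{Quill} + 2P_{Folio}).
∂π/∂P_{Quill} = 182 − 6P_{Quill} + 2P_{Folio} = 0 ⇒ P_{Quill} = 91/3 + (1/3)P_{Folio}.
Similarly P_{Folio} = 191/6 + (1/3)P_{Quill}.
Solving the two reaction functions simultaneously: (1 − (1/3)(1/3))P_{Quill} = 91/3 + (1/3)·(191/6), so (8/9)P_{Quill} = 737/18 and P_{Quill} = 46.0625.
Then P_{Folio} = 191/6 + (1/3)·46.0625 = 47.1875.

46.0625, 47.1875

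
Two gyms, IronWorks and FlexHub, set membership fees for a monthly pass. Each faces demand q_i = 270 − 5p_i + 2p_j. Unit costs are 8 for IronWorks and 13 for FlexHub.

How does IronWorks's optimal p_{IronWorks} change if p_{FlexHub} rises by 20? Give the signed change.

IronWorks's profit: π = (p_{IronWorks} − 8)(270 − 5p_{IronWorks} + 2p_{FlexHub}).
∂π/∂p_{IronWorks} = 310 − 10p_{IronWorks} + 2p_{FlexHub} = 0 ⇒ p_{IronWorks} = 31 + 0.2p_{FlexHub}.
The reaction-function slope is 0.2, so a 20-unit rise in p_{FlexHub} moves p_{IronWorks} by 0.2 × 20 = 4. IronWorks's best response rises — the actions are strategic complements.

4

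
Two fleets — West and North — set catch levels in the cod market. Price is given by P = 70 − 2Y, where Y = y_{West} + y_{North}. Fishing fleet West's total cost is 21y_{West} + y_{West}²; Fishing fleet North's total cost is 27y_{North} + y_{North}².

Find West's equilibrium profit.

Fishing fleet West's profit: π = y_{West}(70 − 2(y_{West} + y_{North})) − 21y_{West} − y_{West}².
∂π/∂y_{West} = 49 − 6y_{West} − 2y_{North} = 0, so y_{West} = 49/6 − (1/3)y_{North}.
By the same steps for North: y_{North} = 43/6 − (1/3)y_{West}.
Solving the two reaction functions simultaneously: (1 − (−1/3)(−1/3))y_{West} = 49/6 − (1/3)·(43/6), so (8/9)y_{West} = 52/9 and y_{West} = 6.5.
Then y_{North} = 43/6 − (1/3)·6.5 = 5.
Price P = 70 − 2·11.5 = 47.
West's profit: (47 − 21)·6.5 − (6.5)² = 126.75.

126.75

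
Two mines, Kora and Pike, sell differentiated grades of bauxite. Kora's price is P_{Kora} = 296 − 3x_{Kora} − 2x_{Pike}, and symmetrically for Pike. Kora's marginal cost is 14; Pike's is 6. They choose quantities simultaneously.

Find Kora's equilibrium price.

118.25

Mine Kora's profit: π = x_{Kora}(296 − 3x_{Kora} − 2x_{Pike}) − 14x_{Kora}.
∂π/∂x_{Kora} = 282 − 6x_{Kora} − 2x_{Pike} = 0 ⇒ x_{Kora} = 47 − (1/3)x_{Pike}.
Similarly x_{Pike} = 145/3 − (1/3)x_{Kora}.
Solving the two reaction functions simultaneously: (1 − (−1/3)(−1/3))x_{Kora} = 47 − (1/3)·(145/3), so (8/9)x_{Kora} = 278/9 and x_{Kora} = 34.75.
Then x_{Pike} = 145/3 − (1/3)·34.75 = 36.75.
P_{Kora} = 296 − 3·34.75 − 2·36.75 = 118.25.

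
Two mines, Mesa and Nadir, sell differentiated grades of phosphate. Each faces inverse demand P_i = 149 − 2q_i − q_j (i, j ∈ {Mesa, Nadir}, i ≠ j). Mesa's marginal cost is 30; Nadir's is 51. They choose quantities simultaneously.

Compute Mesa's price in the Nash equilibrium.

80.4

Mine Mesa's profit: π = q_{Mesa}(149 − 2q_{Mesa} − q_{Nadir}) − 30q_{Mesa}.
∂π/∂q_{Mesa} = 119 − 4q_{Mesa} − q_{Nadir} = 0 ⇒ q_{Mesa} = 29.75 − 0.25q_{Nadir}.
Similarly q_{Nadir} = 24.5 − 0.25q_{Mesa}.
Solving the two reaction functions simultaneously: (1 − (−0.25)(−0.25))q_{Mesa} = 29.75 − 0.25·24.5, so 0.9375q_{Mesa} = 23.625 and q_{Mesa} = 25.2.
Then q_{Nadir} = 24.5 − 0.25·25.2 = 18.2.
P_{Mesa} = 149 − 2·25.2 − 18.2 = 80.4.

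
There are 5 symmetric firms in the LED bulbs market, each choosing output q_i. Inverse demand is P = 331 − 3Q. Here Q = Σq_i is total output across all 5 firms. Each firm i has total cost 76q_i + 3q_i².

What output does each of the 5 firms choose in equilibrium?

10.625

A representative firm's profit is π_i = q_i(331 − 3Q) − 76q_i − 3q_i², with Q = q_i + Σ_{j≠i} q_j.
First-order condition: 255 − 12q_i − 3Σ_{j≠i} q_j = 0.
Imposing symmetry (q_j = q for all j) turns Σ_{j≠i} q_j into 4q, so 255 = 24q and q = 10.625.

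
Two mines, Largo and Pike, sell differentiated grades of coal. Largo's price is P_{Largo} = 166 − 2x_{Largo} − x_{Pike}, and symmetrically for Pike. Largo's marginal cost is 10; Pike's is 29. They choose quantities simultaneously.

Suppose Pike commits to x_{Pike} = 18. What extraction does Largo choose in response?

Mine Largo's profit: π = x_{Largo}(166 − 2x_{Largo} − x_{Pike}) − 10x_{Largo}.
∂π/∂x_{Largo} = 156 − 4x_{Largo} − x_{Pike} = 0 ⇒ x_{Largo} = 39 − 0.25x_{Pike}.
At x_{Pike} = 18: x_{Largo} = 39 − 0.25·18 = 34.5.

34.5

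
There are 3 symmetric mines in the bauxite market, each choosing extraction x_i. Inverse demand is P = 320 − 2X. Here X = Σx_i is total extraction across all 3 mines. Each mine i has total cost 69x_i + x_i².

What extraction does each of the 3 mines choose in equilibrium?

25.1

A representative mine's profit is π_i = x_i(320 − 2X) − 69x_i − x_i², with X = x_i + Σ_{j≠i} x_j.
First-order condition: 251 − 6x_i − 2Σ_{j≠i} x_j = 0.
Imposing symmetry (x_j = x for all j) turns Σ_{j≠i} x_j into 2x, so 251 = 10x and x = 25.1.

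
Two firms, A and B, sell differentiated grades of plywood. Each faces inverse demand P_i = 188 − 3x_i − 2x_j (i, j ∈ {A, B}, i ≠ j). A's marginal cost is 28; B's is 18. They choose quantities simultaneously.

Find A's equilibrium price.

86.125

Firm A's profit: π = x_A(188 − 3x_A − 2x_B) − 28x_A.
∂π/∂x_A = 160 − 6x_A − 2x_B = 0 ⇒ x_A = 80/3 − (1/3)x_B.
Similarly x_B = 85/3 − (1/3)x_A.
Substituting the second reaction function into the first: x_A = 80/3 − (1/3)(85/3 − (1/3)x_A), which gives (8/9)x_A = 155/9 ⇒ x_A = 19.375.
Then x_B = 85/3 − (1/3)·19.375 = 21.875.
P_A = 188 − 3·19.375 − 2·21.875 = 86.125.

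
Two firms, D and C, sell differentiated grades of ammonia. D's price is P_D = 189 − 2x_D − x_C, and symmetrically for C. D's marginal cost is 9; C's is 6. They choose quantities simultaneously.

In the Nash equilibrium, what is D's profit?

Firm D's profit: π = x_D(189 − 2x_D − x_C) − 9x_D.
∂π/∂x_D = 180 − 4x_D − x_C = 0 ⇒ x_D = 45 − 0.25x_C.
Similarly x_C = 45.75 − 0.25x_D.
Substituting the second reaction function into the first: x_D = 45 − 0.25(45.75 − 0.25x_D), which gives 0.9375x_D = 33.5625 ⇒ x_D = 35.8.
Then x_C = 45.75 − 0.25·35.8 = 36.8.
P_D = 189 − 2·35.8 − 36.8 = 80.6.
Profit = (80.6 − 9)·35.8 = 2563.28.

2563.28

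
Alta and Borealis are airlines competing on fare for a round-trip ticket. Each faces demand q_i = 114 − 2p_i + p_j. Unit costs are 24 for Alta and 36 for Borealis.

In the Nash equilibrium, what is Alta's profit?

Alta's profit: π = (p_{Alta} − 24)(114 − 2p_{Alta} + p_{Borealis}).
∂π/∂p_{Alta} = 162 − 4p_{Alta} + p_{Borealis} = 0 ⇒ p_{Alta} = 40.5 + 0.25p_{Borealis}.
Similarly p_{Borealis} = 46.5 + 0.25p_{Alta}.
Substituting the second reaction function into the first: p_{Alta} = 40.5 + 0.25(46.5 + 0.25p_{Alta}), which gives 0.9375p_{Alta} = 52.125 ⇒ p_{Alta} = 55.6.
Then p_{Borealis} = 46.5 + 0.25·55.6 = 60.4.
q_{Alta} = 114 − 2·55.6 + 60.4 = 63.2.
Profit = (55.6 − 24)·63.2 = 1997.12.

1997.12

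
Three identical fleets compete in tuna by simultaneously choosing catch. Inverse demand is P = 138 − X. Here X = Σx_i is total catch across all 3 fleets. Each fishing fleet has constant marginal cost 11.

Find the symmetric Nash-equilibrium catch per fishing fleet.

31.75

A representative fishing fleet's profit is π_i = x_i(138 − X) − 11x_i, with X = x_i + Σ_{j≠i} x_j.
First-order condition: 127 − 2x_i − Σ_{j≠i} x_j = 0.
With identical fishing fleets, set every x_j = x: then 127 − 2x − 2x = 0, i.e. x = 127/4 = 31.75.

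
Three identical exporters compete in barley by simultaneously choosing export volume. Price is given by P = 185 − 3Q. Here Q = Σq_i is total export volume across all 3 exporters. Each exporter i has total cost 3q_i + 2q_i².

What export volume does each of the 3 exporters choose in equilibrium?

11.375

A representative exporter's profit is π_i = q_i(185 − 3Q) − 3q_i − 2q_i², with Q = q_i + Σ_{j≠i} q_j.
First-order condition: 182 − 10q_i − 3Σ_{j≠i} q_j = 0.
Imposing symmetry (q_j = q for all j) turns Σ_{j≠i} q_j into 2q, so 182 = 16q and q = 11.375.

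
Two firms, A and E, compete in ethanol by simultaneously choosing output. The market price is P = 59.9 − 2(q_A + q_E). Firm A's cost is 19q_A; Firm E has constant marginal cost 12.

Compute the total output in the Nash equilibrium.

14.8

Firm A's profit: π = q_A(59.9 − 2(q_A + q_E)) − 19q_A.
∂π/∂q_A = 40.9 − 4q_A − 2q_E = 0, so q_A = 10.225 − 0.5q_E.
By the same steps for E: q_E = 11.975 − 0.5q_A.
Plugging q_E into A's best response: q_A = 10.225 − 0.5(11.975 − 0.5q_A) ⇒ 0.75q_A = 4.2375, so q_A = 5.65.
Then q_E = 11.975 − 0.5·5.65 = 9.15.
Total output: 5.65 + 9.15 = 14.8.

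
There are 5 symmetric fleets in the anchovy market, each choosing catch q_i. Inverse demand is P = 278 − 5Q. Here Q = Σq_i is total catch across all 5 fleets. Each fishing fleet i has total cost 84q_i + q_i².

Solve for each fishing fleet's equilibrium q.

6.0625

A representative fishing fleet's profit is π_i = q_i(278 − 5Q) − 84q_i − q_i², with Q = q_i + Σ_{j≠i} q_j.
First-order condition: 194 − 12q_i − 5Σ_{j≠i} q_j = 0.
With identical fishing fleets, set every q_j = q: then 194 − 12q − 20q = 0, i.e. q = 194/32 = 6.0625.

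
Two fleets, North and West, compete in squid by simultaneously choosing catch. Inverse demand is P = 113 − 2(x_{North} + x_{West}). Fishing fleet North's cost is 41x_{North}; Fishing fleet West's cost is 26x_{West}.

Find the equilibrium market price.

Fishing fleet North's profit: π = x_{North}(113 − 2(x_{North} + x_{West})) − 41x_{North}.
∂π/∂x_{North} = 72 − 4x_{North} − 2x_{West} = 0, so x_{North} = 18 − 0.5x_{West}.
By the same steps for West: x_{West} = 21.75 − 0.5x_{North}.
Plugging x_{West} into North's best response: x_{North} = 18 − 0.5(21.75 − 0.5x_{North}) ⇒ 0.75x_{North} = 7.125, so x_{North} = 9.5.
Then x_{West} = 21.75 − 0.5·9.5 = 17.
Equilibrium price: P = 113 − 2·26.5 = 60.

60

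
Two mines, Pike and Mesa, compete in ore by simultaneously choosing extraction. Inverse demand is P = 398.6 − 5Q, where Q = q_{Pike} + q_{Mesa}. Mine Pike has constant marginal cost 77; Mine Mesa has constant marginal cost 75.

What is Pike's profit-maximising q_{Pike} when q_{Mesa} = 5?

29.66

Mine Pike's profit: π = q_{Pike}(398.6 − 5(q_{Pike} + q_{Mesa})) − 77q_{Pike}.
∂π/∂q_{Pike} = 321.6 − 10q_{Pike} − 5q_{Mesa} = 0, so q_{Pike} = 32.16 − 0.5q_{Mesa}.
At q_{Mesa} = 5: q_{Pike} = 32.16 − 0.5·5 = 29.66.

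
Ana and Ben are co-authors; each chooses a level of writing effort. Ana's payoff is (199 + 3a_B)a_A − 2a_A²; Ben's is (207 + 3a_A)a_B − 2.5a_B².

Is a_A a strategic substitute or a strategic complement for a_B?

Expanding Ana's payoff: 199a_A + 3a_Ba_A − 2a_A².
∂π/∂a_A = 199 + 3a_B − 4a_A = 0, so a_A = 49.75 + 0.75a_B.
The best-response slope da_A/da_B = 0.75 > 0: the reaction function is upward-sloping, so the choices are strategic complements.

strategic complements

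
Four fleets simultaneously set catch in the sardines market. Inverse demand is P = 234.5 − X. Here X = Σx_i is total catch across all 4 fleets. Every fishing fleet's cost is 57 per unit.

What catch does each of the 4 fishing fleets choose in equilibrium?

35.5

A representative fishing fleet's profit is π_i = x_i(234.5 − X) − 57x_i, with X = x_i + Σ_{j≠i} x_j.
First-order condition: 177.5 − 2x_i − Σ_{j≠i} x_j = 0.
Imposing symmetry (x_j = x for all j) turns Σ_{j≠i} x_j into 3x, so 177.5 = 5x and x = 35.5.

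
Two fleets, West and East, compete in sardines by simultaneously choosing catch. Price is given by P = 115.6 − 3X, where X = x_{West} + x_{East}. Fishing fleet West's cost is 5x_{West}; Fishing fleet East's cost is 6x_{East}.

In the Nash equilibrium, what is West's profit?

461.28

Fishing fleet West's profit: π = x_{West}(115.6 − 3(x_{West} + x_{East})) − 5x_{West}.
∂π/∂x_{West} = 110.6 − 6x_{West} − 3x_{East} = 0, so x_{West} = 553/30 − 0.5x_{East}.
By the same steps for East: x_{East} = 274/15 − 0.5x_{West}.
Solving the two reaction functions simultaneously: (1 − (−0.5)(−0.5))x_{West} = 553/30 − 0.5·(274/15), so 0.75x_{West} = 9.3 and x_{West} = 12.4.
Then x_{East} = 274/15 − 0.5·12.4 = 181/15.
Price P = 115.6 − 3·(367/15) = 42.2.
West's profit: (42.2 − 5)·12.4 = 461.28.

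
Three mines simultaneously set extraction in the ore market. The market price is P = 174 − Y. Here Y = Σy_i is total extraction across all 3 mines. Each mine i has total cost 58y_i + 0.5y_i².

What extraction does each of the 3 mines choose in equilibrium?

A representative mine's profit is π_i = y_i(174 − Y) − 58y_i − 0.5y_i², with Y = y_i + Σ_{j≠i} y_j.
First-order condition: 116 − 3y_i − Σ_{j≠i} y_j = 0.
Imposing symmetry (y_j = y for all j) turns Σ_{j≠i} y_j into 2y, so 116 = 5y and y = 23.2.

23.2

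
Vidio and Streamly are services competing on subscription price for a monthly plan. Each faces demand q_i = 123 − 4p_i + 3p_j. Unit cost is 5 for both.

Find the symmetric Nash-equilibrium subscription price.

28.6

Vidio's profit: π = (p_{Vidio} − 5)(123 − 4p_{Vidio} + 3p_{Streamly}).
∂π/∂p_{Vidio} = 143 − 8p_{Vidio} + 3p_{Streamly} = 0 ⇒ p_{Vidio} = 17.875 + 0.375p_{Streamly}.
By symmetry p_{Streamly} = p_{Vidio}; substituting into the reaction function, 0.625p_{Vidio} = 17.875 and p_{Vidio} = 28.6.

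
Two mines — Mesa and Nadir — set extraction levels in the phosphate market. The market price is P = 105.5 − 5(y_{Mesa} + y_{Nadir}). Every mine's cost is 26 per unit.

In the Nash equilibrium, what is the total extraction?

10.6

Mine Mesa's profit: π = y_{Mesa}(105.5 − 5(y_{Mesa} + y_{Nadir})) − 26y_{Mesa}.
∂π/∂y_{Mesa} = 79.5 − 10y_{Mesa} − 5y_{Nadir} = 0, so y_{Mesa} = 7.95 − 0.5y_{Nadir}.
Setting y_{Mesa} = y_{Nadir} in the reaction function: y_{Mesa} = 7.95 − 0.5y_{Mesa}, so y_{Mesa} = 7.95 / 1.5 = 5.3.
Total extraction: 5.3 + 5.3 = 10.6.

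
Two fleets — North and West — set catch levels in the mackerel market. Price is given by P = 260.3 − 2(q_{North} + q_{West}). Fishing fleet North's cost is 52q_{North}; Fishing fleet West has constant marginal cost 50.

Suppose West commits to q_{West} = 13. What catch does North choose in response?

45.575

Fishing fleet North's profit: π = q_{North}(260.3 − 2(q_{North} + q_{West})) − 52q_{North}.
∂π/∂q_{North} = 208.3 − 4q_{North} − 2q_{West} = 0, so q_{North} = 52.075 − 0.5q_{West}.
At q_{West} = 13: q_{North} = 52.075 − 0.5·13 = 45.575.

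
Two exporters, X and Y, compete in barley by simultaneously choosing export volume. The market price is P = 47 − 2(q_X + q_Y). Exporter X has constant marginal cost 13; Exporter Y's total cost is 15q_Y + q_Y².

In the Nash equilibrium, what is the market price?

Exporter X's profit: π = q_X(47 − 2(q_X + q_Y)) − 13q_X.
∂π/∂q_X = 34 − 4q_X − 2q_Y = 0, so q_X = 8.5 − 0.5q_Y.
For Y: ∂π/∂q_Y = 32 − 6q_Y − 2q_X = 0 ⇒ q_Y = 16/3 − (1/3)q_X.
Plugging q_Y into X's best response: q_X = 8.5 − 0.5(16/3 − (1/3)q_X) ⇒ (5/6)q_X = 35/6, so q_X = 7.
Then q_Y = 16/3 − (1/3)·7 = 3.
Equilibrium price: P = 47 − 2·10 = 27.

27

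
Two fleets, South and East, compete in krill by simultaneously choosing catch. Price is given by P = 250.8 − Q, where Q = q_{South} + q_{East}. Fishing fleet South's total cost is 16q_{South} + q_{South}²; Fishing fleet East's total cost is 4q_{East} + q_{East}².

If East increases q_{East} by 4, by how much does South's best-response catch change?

-1

Fishing fleet South's profit: π = q_{South}(250.8 − (q_{South} + q_{East})) − 16q_{South} − q_{South}².
∂π/∂q_{South} = 234.8 − 4q_{South} − q_{East} = 0, so q_{South} = 58.7 − 0.25q_{East}.
The reaction-function slope is −0.25, so a 4-unit rise in q_{East} moves q_{South} by −0.25 × 4 = −1. South's best response falls — the actions are strategic substitutes.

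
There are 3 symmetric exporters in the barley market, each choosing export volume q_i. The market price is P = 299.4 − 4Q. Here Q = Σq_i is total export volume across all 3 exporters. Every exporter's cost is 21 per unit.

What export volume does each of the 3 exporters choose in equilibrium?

17.4

A representative exporter's profit is π_i = q_i(299.4 − 4Q) − 21q_i, with Q = q_i + Σ_{j≠i} q_j.
First-order condition: 278.4 − 8q_i − 4Σ_{j≠i} q_j = 0.
In a symmetric equilibrium every exporter chooses the same q, so Σ_{j≠i} q_j = 2q. The condition becomes 278.4 − 16q = 0, giving q = 278.4/16 = 17.4.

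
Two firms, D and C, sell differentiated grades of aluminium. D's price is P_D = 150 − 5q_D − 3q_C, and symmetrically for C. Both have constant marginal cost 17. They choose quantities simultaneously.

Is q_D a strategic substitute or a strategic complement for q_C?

Firm D's profit: π = q_D(150 − 5q_D − 3q_C) − 17q_D.
∂π/∂q_D = 133 − 10q_D − 3q_C = 0 ⇒ q_D = 13.3 − 0.3q_C.
The best-response slope dq_D/dq_C = −0.3 < 0: the reaction function is downward-sloping, so the choices are strategic substitutes.

strategic substitutes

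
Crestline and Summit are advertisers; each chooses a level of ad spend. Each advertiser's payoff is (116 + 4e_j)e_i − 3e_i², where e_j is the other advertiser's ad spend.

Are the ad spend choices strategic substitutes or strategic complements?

strategic complements

Crestline's payoff is (116 + 4e_S)e_C − 3e_C².
∂π/∂e_C = 116 + 4e_S − 6e_C = 0, so e_C = 58/3 + (2/3)e_S.
The best-response slope de_C/de_S = 2/3 > 0: the reaction function is upward-sloping, so the choices are strategic complements.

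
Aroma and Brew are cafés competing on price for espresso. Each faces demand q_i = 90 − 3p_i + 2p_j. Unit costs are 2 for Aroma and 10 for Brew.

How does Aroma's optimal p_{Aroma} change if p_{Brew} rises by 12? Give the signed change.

4

Aroma's profit: π = (p_{Aroma} − 2)(90 − 3p_{Aroma} + 2p_{Brew}).
∂π/∂p_{Aroma} = 96 − 6p_{Aroma} + 2p_{Brew} = 0 ⇒ p_{Aroma} = 16 + (1/3)p_{Brew}.
The reaction-function slope is 1/3, so a 12-unit rise in p_{Brew} moves p_{Aroma} by 1/3 × 12 = 4. Aroma's best response rises — the actions are strategic complements.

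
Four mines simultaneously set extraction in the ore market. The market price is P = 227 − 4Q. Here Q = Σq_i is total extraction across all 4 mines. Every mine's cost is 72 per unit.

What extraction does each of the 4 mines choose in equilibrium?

A representative mine's profit is π_i = q_i(227 − 4Q) − 72q_i, with Q = q_i + Σ_{j≠i} q_j.
First-order condition: 155 − 8q_i − 4Σ_{j≠i} q_j = 0.
Imposing symmetry (q_j = q for all j) turns Σ_{j≠i} q_j into 3q, so 155 = 20q and q = 7.75.

7.75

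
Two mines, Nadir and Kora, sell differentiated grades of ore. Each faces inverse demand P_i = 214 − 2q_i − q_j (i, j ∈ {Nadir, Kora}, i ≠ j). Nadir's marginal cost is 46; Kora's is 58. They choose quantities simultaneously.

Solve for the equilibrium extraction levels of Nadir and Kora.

34.4, 30.4

Mine Nadir's profit: π = q_{Nadir}(214 − 2q_{Nadir} − q_{Kora}) − 46q_{Nadir}.
∂π/∂q_{Nadir} = 168 − 4q_{Nadir} − q_{Kora} = 0 ⇒ q_{Nadir} = 42 − 0.25q_{Kora}.
Similarly q_{Kora} = 39 − 0.25q_{Nadir}.
Solving the two reaction functions simultaneously: (1 − (−0.25)(−0.25))q_{Nadir} = 42 − 0.25·39, so 0.9375q_{Nadir} = 32.25 and q_{Nadir} = 34.4.
Then q_{Kora} = 39 − 0.25·34.4 = 30.4.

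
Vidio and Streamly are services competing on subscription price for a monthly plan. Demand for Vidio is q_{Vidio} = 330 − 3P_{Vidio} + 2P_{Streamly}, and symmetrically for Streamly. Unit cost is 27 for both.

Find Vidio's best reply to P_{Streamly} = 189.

Vidio's profit: π = (P_{Vidio} − 27)(330 − 3P_{Vidio} + 2P_{Streamly}).
∂π/∂P_{Vidio} = 411 − 6P_{Vidio} + 2P_{Streamly} = 0 ⇒ P_{Vidio} = 68.5 + (1/3)P_{Streamly}.
At P_{Streamly} = 189: P_{Vidio} = 68.5 + (1/3)·189 = 131.5.

131.5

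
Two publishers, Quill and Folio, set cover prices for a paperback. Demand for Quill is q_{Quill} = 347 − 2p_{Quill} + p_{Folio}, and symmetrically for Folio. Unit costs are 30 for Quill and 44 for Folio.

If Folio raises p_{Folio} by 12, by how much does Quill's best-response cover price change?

3

Quill's profit: π = (p_{Quill} − 30)(347 − 2p_{Quill} + p_{Folio}).
∂π/∂p_{Quill} = 407 − 4p_{Quill} + p_{Folio} = 0 ⇒ p_{Quill} = 101.75 + 0.25p_{Folio}.
The reaction-function slope is 0.25, so a 12-unit rise in p_{Folio} moves p_{Quill} by 0.25 × 12 = 3. Quill's best response rises — the actions are strategic complements.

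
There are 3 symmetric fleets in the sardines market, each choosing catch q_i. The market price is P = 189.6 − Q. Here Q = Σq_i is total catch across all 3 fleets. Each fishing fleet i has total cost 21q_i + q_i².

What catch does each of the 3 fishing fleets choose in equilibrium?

A representative fishing fleet's profit is π_i = q_i(189.6 − Q) − 21q_i − q_i², with Q = q_i + Σ_{j≠i} q_j.
First-order condition: 168.6 − 4q_i − Σ_{j≠i} q_j = 0.
In a symmetric equilibrium every fishing fleet chooses the same q, so Σ_{j≠i} q_j = 2q. The condition becomes 168.6 − 6q = 0, giving q = 168.6/6 = 28.1.

28.1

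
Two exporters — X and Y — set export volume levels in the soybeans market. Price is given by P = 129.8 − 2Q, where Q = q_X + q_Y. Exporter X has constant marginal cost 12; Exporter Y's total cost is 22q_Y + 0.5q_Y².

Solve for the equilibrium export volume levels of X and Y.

Exporter X's profit: π = q_X(129.8 − 2(q_X + q_Y)) − 12q_X.
∂π/∂q_X = 117.8 − 4q_X − 2q_Y = 0, so q_X = 29.45 − 0.5q_Y.
For Y: ∂π/∂q_Y = 107.8 − 5q_Y − 2q_X = 0 ⇒ q_Y = 21.56 − 0.4q_X.
Substituting the second reaction function into the first: q_X = 29.45 − 0.5(21.56 − 0.4q_X), which gives 0.8q_X = 18.67 ⇒ q_X = 23.3375.
Then q_Y = 21.56 − 0.4·23.3375 = 12.225.

23.3375, 12.225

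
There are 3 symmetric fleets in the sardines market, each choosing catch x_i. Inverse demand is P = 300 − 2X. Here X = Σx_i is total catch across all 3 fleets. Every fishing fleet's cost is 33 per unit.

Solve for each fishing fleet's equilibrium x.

33.375

A representative fishing fleet's profit is π_i = x_i(300 − 2X) − 33x_i, with X = x_i + Σ_{j≠i} x_j.
First-order condition: 267 − 4x_i − 2Σ_{j≠i} x_j = 0.
In a symmetric equilibrium every fishing fleet chooses the same x, so Σ_{j≠i} x_j = 2x. The condition becomes 267 − 8x = 0, giving x = 267/8 = 33.375.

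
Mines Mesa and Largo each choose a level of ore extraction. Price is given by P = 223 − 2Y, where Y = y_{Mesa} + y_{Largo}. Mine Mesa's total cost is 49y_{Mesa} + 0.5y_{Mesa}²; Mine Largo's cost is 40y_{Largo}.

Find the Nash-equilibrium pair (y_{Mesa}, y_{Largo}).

20.625, 35.4375

Mine Mesa's profit: π = y_{Mesa}(223 − 2(y_{Mesa} + y_{Largo})) − 49y_{Mesa} − 0.5y_{Mesa}².
∂π/∂y_{Mesa} = 174 − 5y_{Mesa} − 2y_{Largo} = 0, so y_{Mesa} = 34.8 − 0.4y_{Largo}.
For Largo: ∂π/∂y_{Largo} = 183 − 4y_{Largo} − 2y_{Mesa} = 0 ⇒ y_{Largo} = 45.75 − 0.5y_{Mesa}.
Solving the two reaction functions simultaneously: (1 − (−0.4)(−0.5))y_{Mesa} = 34.8 − 0.4·45.75, so 0.8y_{Mesa} = 16.5 and y_{Mesa} = 20.625.
Then y_{Largo} = 45.75 − 0.5·20.625 = 35.4375.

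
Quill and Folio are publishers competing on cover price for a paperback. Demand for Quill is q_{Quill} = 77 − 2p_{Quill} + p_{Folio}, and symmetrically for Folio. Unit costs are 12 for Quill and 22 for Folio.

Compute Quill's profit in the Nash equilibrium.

1058

Quill's profit: π = (p_{Quill} − 12)(77 − 2p_{Quill} + p_{Folio}).
∂π/∂p_{Quill} = 101 − 4p_{Quill} + p_{Folio} = 0 ⇒ p_{Quill} = 25.25 + 0.25p_{Folio}.
Similarly p_{Folio} = 30.25 + 0.25p_{Quill}.
Solving the two reaction functions simultaneously: (1 − (0.25)(0.25))p_{Quill} = 25.25 + 0.25·30.25, so 0.9375p_{Quill} = 32.8125 and p_{Quill} = 35.
Then p_{Folio} = 30.25 + 0.25·35 = 39.
q_{Quill} = 77 − 2·35 + 39 = 46.
Profit = (35 − 12)·46 = 1058.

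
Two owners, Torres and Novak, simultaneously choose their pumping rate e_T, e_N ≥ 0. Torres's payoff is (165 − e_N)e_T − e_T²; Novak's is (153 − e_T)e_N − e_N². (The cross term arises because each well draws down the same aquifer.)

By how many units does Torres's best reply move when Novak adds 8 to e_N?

Expanding Torres's payoff: 165e_T − e_Ne_T − e_T².
∂π/∂e_T = 165 − e_N − 2e_T = 0, so e_T = 82.5 − 0.5e_N.
The reaction-function slope is −0.5, so an 8-unit rise in e_N moves e_T by −0.5 × 8 = −4. Torres's best response falls — the actions are strategic substitutes.

-4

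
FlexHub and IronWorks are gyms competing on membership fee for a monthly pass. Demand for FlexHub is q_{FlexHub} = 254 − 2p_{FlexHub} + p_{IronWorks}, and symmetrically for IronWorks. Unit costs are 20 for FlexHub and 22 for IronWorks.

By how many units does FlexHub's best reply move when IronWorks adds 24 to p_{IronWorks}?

6

FlexHub's profit: π = (p_{FlexHub} − 20)(254 − 2p_{FlexHub} + p_{IronWorks}).
∂π/∂p_{FlexHub} = 294 − 4p_{FlexHub} + p_{IronWorks} = 0 ⇒ p_{FlexHub} = 73.5 + 0.25p_{IronWorks}.
The reaction-function slope is 0.25, so a 24-unit rise in p_{IronWorks} moves p_{FlexHub} by 0.25 × 24 = 6. FlexHub's best response rises — the actions are strategic complements.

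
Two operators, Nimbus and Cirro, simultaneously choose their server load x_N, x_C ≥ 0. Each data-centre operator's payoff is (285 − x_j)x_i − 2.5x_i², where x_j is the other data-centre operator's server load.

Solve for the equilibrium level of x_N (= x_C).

47.5

Nimbus's payoff is (285 − x_C)x_N − 2.5x_N².
∂π/∂x_N = 285 − x_C − 5x_N = 0, so x_N = 57 − 0.2x_C.
The game is symmetric, so in equilibrium x_C = x_N: the reaction function gives 1.2x_N = 57, hence x_N = 47.5.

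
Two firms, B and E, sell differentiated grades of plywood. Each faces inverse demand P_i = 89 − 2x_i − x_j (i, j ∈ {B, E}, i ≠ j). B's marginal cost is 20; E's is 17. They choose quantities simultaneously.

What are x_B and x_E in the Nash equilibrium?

Firm B's profit: π = x_B(89 − 2x_B − x_E) − 20x_B.
∂π/∂x_B = 69 − 4x_B − x_E = 0 ⇒ x_B = 17.25 − 0.25x_E.
Similarly x_E = 18 − 0.25x_B.
Substituting the second reaction function into the first: x_B = 17.25 − 0.25(18 − 0.25x_B), which gives 0.9375x_B = 12.75 ⇒ x_B = 13.6.
Then x_E = 18 − 0.25·13.6 = 14.6.

13.6, 14.6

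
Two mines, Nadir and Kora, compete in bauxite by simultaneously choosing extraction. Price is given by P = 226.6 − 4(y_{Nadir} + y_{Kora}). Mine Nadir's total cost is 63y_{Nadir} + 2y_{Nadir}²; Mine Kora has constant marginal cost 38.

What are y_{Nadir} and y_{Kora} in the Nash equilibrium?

Mine Nadir's profit: π = y_{Nadir}(226.6 − 4(y_{Nadir} + y_{Kora})) − 63y_{Nadir} − 2y_{Nadir}².
∂π/∂y_{Nadir} = 163.6 − 12y_{Nadir} − 4y_{Kora} = 0, so y_{Nadir} = 409/30 − (1/3)y_{Kora}.
For Kora: ∂π/∂y_{Kora} = 188.6 − 8y_{Kora} − 4y_{Nadir} = 0 ⇒ y_{Kora} = 23.575 − 0.5y_{Nadir}.
Substituting the second reaction function into the first: y_{Nadir} = 409/30 − (1/3)(23.575 − 0.5y_{Nadir}), which gives (5/6)y_{Nadir} = 5.775 ⇒ y_{Nadir} = 6.93.
Then y_{Kora} = 23.575 − 0.5·6.93 = 20.11.

6.93, 20.11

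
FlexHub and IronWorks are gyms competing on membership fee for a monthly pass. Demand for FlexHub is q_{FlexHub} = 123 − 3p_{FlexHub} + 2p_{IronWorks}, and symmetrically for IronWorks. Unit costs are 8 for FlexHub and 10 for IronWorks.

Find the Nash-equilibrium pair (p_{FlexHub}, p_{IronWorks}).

37.125, 37.875

FlexHub's profit: π = (p_{FlexHub} − 8)(123 − 3p_{FlexHub} + 2p_{IronWorks}).
∂π/∂p_{FlexHub} = 147 − 6p_{FlexHub} + 2p_{IronWorks} = 0 ⇒ p_{FlexHub} = 24.5 + (1/3)p_{IronWorks}.
Similarly p_{IronWorks} = 25.5 + (1/3)p_{FlexHub}.
Solving the two reaction functions simultaneously: (1 − (1/3)(1/3))p_{FlexHub} = 24.5 + (1/3)·25.5, so (8/9)p_{FlexHub} = 33 and p_{FlexHub} = 37.125.
Then p_{IronWorks} = 25.5 + (1/3)·37.125 = 37.875.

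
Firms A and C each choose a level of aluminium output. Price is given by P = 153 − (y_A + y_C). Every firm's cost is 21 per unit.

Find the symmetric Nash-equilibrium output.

44

Firm A's profit: π = y_A(153 − (y_A + y_C)) − 21y_A.
∂π/∂y_A = 132 − 2y_A − y_C = 0, so y_A = 66 − 0.5y_C.
The game is symmetric, so in equilibrium y_C = y_A: the reaction function gives 1.5y_A = 66, hence y_A = 44.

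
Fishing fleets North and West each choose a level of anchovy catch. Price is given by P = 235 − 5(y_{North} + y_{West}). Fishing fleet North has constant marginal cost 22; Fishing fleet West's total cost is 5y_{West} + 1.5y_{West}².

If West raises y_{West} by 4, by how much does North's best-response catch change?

-2

Fishing fleet North's profit: π = y_{North}(235 − 5(y_{North} + y_{West})) − 22y_{North}.
∂π/∂y_{North} = 213 − 10y_{North} − 5y_{West} = 0, so y_{North} = 21.3 − 0.5y_{West}.
The reaction-function slope is −0.5, so a 4-unit rise in y_{West} moves y_{North} by −0.5 × 4 = −2. North's best response falls — the actions are strategic substitutes.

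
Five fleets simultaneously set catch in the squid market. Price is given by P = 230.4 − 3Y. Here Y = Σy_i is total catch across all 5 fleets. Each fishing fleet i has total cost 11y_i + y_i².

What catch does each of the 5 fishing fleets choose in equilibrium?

10.97

A representative fishing fleet's profit is π_i = y_i(230.4 − 3Y) − 11y_i − y_i², with Y = y_i + Σ_{j≠i} y_j.
First-order condition: 219.4 − 8y_i − 3Σ_{j≠i} y_j = 0.
With identical fishing fleets, set every y_j = y: then 219.4 − 8y − 12y = 0, i.e. y = 219.4/20 = 10.97.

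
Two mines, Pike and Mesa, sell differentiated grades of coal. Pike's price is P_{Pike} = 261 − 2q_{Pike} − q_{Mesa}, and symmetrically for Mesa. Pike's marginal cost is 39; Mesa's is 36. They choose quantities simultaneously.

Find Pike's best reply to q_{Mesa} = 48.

Mine Pike's profit: π = q_{Pike}(261 − 2q_{Pike} − q_{Mesa}) − 39q_{Pike}.
∂π/∂q_{Pike} = 222 − 4q_{Pike} − q_{Mesa} = 0 ⇒ q_{Pike} = 55.5 − 0.25q_{Mesa}.
At q_{Mesa} = 48: q_{Pike} = 55.5 − 0.25·48 = 43.5.

43.5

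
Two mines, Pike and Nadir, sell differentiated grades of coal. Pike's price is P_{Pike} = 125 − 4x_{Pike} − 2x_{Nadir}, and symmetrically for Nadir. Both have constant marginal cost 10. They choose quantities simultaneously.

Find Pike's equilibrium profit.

Mine Pike's profit: π = x_{Pike}(125 − 4x_{Pike} − 2x_{Nadir}) − 10x_{Pike}.
∂π/∂x_{Pike} = 115 − 8x_{Pike} − 2x_{Nadir} = 0 ⇒ x_{Pike} = 14.375 − 0.25x_{Nadir}.
Setting x_{Pike} = x_{Nadir} in the reaction function: x_{Pike} = 14.375 − 0.25x_{Pike}, so x_{Pike} = 14.375 / 1.25 = 11.5.
P_{Pike} = 125 − 4·11.5 − 2·11.5 = 56.
Profit = (56 − 10)·11.5 = 529.

529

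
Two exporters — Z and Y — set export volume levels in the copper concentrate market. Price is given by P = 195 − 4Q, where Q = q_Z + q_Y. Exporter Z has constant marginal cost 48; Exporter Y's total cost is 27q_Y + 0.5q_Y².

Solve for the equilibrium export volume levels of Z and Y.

Exporter Z's profit: π = q_Z(195 − 4(q_Z + q_Y)) − 48q_Z.
∂π/∂q_Z = 147 − 8q_Z − 4q_Y = 0, so q_Z = 18.375 − 0.5q_Y.
For Y: ∂π/∂q_Y = 168 − 9q_Y − 4q_Z = 0 ⇒ q_Y = 56/3 − (4/9)q_Z.
Plugging q_Y into Z's best response: q_Z = 18.375 − 0.5(56/3 − (4/9)q_Z) ⇒ (7/9)q_Z = 217/24, so q_Z = 11.625.
Then q_Y = 56/3 − (4/9)·11.625 = 13.5.

11.625, 13.5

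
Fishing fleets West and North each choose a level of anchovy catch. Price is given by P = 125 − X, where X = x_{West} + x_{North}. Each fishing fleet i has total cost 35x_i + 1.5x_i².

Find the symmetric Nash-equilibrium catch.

Fishing fleet West's profit: π = x_{West}(125 − (x_{West} + x_{North})) − 35x_{West} − 1.5x_{West}².
∂π/∂x_{West} = 90 − 5x_{West} − x_{North} = 0, so x_{West} = 18 − 0.2x_{North}.
Setting x_{West} = x_{North} in the reaction function: x_{West} = 18 − 0.2x_{West}, so x_{West} = 18 / 1.2 = 15.

15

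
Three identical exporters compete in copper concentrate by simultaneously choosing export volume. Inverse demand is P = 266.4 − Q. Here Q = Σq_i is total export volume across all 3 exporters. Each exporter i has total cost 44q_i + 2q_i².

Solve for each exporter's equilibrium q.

A representative exporter's profit is π_i = q_i(266.4 − Q) − 44q_i − 2q_i², with Q = q_i + Σ_{j≠i} q_j.
First-order condition: 222.4 − 6q_i − Σ_{j≠i} q_j = 0.
In a symmetric equilibrium every exporter chooses the same q, so Σ_{j≠i} q_j = 2q. The condition becomes 222.4 − 8q = 0, giving q = 222.4/8 = 27.8.

27.8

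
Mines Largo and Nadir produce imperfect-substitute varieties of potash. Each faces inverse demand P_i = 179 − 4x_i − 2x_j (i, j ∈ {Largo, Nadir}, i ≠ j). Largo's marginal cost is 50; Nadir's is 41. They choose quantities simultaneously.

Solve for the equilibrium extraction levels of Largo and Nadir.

Mine Largo's profit: π = x_{Largo}(179 − 4x_{Largo} − 2x_{Nadir}) − 50x_{Largo}.
∂π/∂x_{Largo} = 129 − 8x_{Largo} − 2x_{Nadir} = 0 ⇒ x_{Largo} = 16.125 − 0.25x_{Nadir}.
Similarly x_{Nadir} = 17.25 − 0.25x_{Largo}.
Substituting the second reaction function into the first: x_{Largo} = 16.125 − 0.25(17.25 − 0.25x_{Largo}), which gives 0.9375x_{Largo} = 11.8125 ⇒ x_{Largo} = 12.6.
Then x_{Nadir} = 17.25 − 0.25·12.6 = 14.1.

12.6, 14.1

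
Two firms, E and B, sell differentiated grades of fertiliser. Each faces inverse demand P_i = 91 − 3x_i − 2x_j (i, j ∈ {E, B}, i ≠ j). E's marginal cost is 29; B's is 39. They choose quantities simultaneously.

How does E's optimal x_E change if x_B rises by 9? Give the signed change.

-3

Firm E's profit: π = x_E(91 − 3x_E − 2x_B) − 29x_E.
∂π/∂x_E = 62 − 6x_E − 2x_B = 0 ⇒ x_E = 31/3 − (1/3)x_B.
The reaction-function slope is −1/3, so a 9-unit rise in x_B moves x_E by −1/3 × 9 = −3. E's best response falls — the actions are strategic substitutes.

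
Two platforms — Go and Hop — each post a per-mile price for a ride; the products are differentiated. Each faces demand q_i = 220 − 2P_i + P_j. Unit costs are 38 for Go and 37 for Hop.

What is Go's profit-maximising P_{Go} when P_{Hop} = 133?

Go's profit: π = (P_{Go} − 38)(220 − 2P_{Go} + P_{Hop}).
∂π/∂P_{Go} = 296 − 4P_{Go} + P_{Hop} = 0 ⇒ P_{Go} = 74 + 0.25P_{Hop}.
At P_{Hop} = 133: P_{Go} = 74 + 0.25·133 = 107.25.

107.25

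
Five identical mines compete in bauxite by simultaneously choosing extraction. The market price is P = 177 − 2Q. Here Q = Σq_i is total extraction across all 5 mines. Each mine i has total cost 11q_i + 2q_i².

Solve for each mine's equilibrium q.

A representative mine's profit is π_i = q_i(177 − 2Q) − 11q_i − 2q_i², with Q = q_i + Σ_{j≠i} q_j.
First-order condition: 166 − 8q_i − 2Σ_{j≠i} q_j = 0.
With identical mines, set every q_j = q: then 166 − 8q − 8q = 0, i.e. q = 166/16 = 10.375.

10.375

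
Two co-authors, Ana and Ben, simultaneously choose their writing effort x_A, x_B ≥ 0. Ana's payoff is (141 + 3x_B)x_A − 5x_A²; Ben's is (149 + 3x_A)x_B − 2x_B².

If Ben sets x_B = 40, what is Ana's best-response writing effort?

26.1

Expanding Ana's payoff: 141x_A + 3x_Bx_A − 5x_A².
∂π/∂x_A = 141 + 3x_B − 10x_A = 0, so x_A = 14.1 + 0.3x_B.
At x_B = 40: x_A = 14.1 + 0.3·40 = 26.1.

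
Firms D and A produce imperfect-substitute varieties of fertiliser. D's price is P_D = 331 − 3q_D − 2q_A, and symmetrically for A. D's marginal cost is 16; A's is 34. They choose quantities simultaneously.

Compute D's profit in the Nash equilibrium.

Firm D's profit: π = q_D(331 − 3q_D − 2q_A) − 16q_D.
∂π/∂q_D = 315 − 6q_D − 2q_A = 0 ⇒ q_D = 52.5 − (1/3)q_A.
Similarly q_A = 49.5 − (1/3)q_D.
Substituting the second reaction function into the first: q_D = 52.5 − (1/3)(49.5 − (1/3)q_D), which gives (8/9)q_D = 36 ⇒ q_D = 40.5.
Then q_A = 49.5 − (1/3)·40.5 = 36.
P_D = 331 − 3·40.5 − 2·36 = 137.5.
Profit = (137.5 − 16)·40.5 = 4920.75.

4920.75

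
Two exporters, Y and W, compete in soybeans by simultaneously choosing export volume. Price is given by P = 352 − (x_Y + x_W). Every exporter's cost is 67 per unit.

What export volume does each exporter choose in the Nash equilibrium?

95

Exporter Y's profit: π = x_Y(352 − (x_Y + x_W)) − 67x_Y.
∂π/∂x_Y = 285 − 2x_Y − x_W = 0, so x_Y = 142.5 − 0.5x_W.
Setting x_Y = x_W in the reaction function: x_Y = 142.5 − 0.5x_Y, so x_Y = 142.5 / 1.5 = 95.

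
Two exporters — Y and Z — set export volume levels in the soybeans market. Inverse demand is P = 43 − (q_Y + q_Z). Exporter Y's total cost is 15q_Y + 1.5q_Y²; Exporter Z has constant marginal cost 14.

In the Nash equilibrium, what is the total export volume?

16

Exporter Y's profit: π = q_Y(43 − (q_Y + q_Z)) − 15q_Y − 1.5q_Y².
∂π/∂q_Y = 28 − 5q_Y − q_Z = 0, so q_Y = 5.6 − 0.2q_Z.
For Z: ∂π/∂q_Z = 29 − 2q_Z − q_Y = 0 ⇒ q_Z = 14.5 − 0.5q_Y.
Substituting the second reaction function into the first: q_Y = 5.6 − 0.2(14.5 − 0.5q_Y), which gives 0.9q_Y = 2.7 ⇒ q_Y = 3.
Then q_Z = 14.5 − 0.5·3 = 13.
Total export volume: 3 + 13 = 16.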